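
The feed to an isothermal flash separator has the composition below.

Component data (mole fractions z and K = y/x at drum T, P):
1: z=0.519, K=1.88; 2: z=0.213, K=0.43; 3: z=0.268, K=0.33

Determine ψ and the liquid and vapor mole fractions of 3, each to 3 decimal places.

ψ = 0.282, x_3 = 0.330, y_3 = 0.109

Let ψ = V/F and solve Σ zᵢ(Kᵢ−1)/(1+ψ(Kᵢ−1)) = 0.
g(0) = ΣzᵢKᵢ − 1 = 0.156 and g(1) = 1 − Σzᵢ/Kᵢ = -0.584, so a root lies in (0, 1).
Newton–Raphson from ψ = 0.5:
  ψ = 0.500: g = -0.1227, g' = -0.601 → ψ = 0.296
  ψ = 0.296: g = -0.0077, g' = -0.540 → ψ = 0.282
Converged at ψ = 0.282.
Compositions from xᵢ = zᵢ/(1+ψ(Kᵢ−1)), yᵢ = Kᵢxᵢ:
  1: x = 0.416, y = 0.782
  2: x = 0.254, y = 0.109
  3: x = 0.330, y = 0.109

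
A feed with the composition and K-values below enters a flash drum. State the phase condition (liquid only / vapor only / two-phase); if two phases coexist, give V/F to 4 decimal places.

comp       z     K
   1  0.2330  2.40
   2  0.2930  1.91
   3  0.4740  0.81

vapor only

ΣzᵢKᵢ = 1.5028; Σzᵢ/Kᵢ = 0.8357.
Since Σzᵢ/Kᵢ < 1 the mixture is above its dew point — single vapor phase.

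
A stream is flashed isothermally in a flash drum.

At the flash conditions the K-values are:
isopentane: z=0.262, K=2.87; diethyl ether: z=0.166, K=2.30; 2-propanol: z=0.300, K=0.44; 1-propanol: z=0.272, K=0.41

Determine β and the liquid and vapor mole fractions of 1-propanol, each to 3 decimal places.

Rachford–Rice: g(β) = Σ zᵢ(Kᵢ−1)/(1+β(Kᵢ−1)) = 0.
g(0) = ΣzᵢKᵢ − 1 = 0.377 and g(1) = 1 − Σzᵢ/Kᵢ = -0.509, so a root lies in (0, 1).
Iterate (Newton) starting at β = 0.38:
  β = 0.380: g = 0.0106, g' = -0.748 → β = 0.394
Converged at β = 0.394.
Compositions from xᵢ = zᵢ/(1+β(Kᵢ−1)), yᵢ = Kᵢxᵢ:
  isopentane: x = 0.151, y = 0.433
  diethyl ether: x = 0.110, y = 0.252
  2-propanol: x = 0.385, y = 0.169
  1-propanol: x = 0.354, y = 0.145

β = 0.394, x_1-propanol = 0.354, y_1-propanol = 0.145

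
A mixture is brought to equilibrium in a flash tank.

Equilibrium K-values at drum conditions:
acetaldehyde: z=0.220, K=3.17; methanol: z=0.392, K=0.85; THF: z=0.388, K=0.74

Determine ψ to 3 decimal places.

ψ = 0.702

Newton–Raphson from ψ = 0.52:
  ψ = 0.520: g = 0.0439, g' = -0.274 → ψ = 0.680
  ψ = 0.680: g = 0.0048, g' = -0.219 → ψ = 0.702
Converged at ψ = 0.702.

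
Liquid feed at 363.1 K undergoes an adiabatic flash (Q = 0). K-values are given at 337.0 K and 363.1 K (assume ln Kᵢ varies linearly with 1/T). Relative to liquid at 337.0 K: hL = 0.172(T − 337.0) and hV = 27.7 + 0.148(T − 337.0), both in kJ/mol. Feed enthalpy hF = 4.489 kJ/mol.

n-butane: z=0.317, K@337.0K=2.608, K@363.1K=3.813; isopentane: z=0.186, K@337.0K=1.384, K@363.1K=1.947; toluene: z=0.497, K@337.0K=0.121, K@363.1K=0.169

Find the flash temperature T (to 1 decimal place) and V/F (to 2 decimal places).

Adiabatic flash: solve Rachford–Rice at each trial T, then check hF = ψ·hV(T) + (1−ψ)·hL(T).
  T = 337.0 K: K = (2.608, 1.384, 0.121), RR gives ψ = 0.127, H_out = 3.509 kJ/mol
  T = 363.1 K: K = (3.813, 1.947, 0.169), RR gives ψ = 0.349, H_out = 13.950 kJ/mol
  T = 350.1 K: K = (3.178, 1.653, 0.144), RR gives ψ = 0.258, H_out = 9.318 kJ/mol
  T = 343.6 K: K = (2.887, 1.516, 0.132), RR gives ψ = 0.200, H_out = 6.630 kJ/mol
  T = 340.3 K: K = (2.745, 1.449, 0.127), RR gives ψ = 0.165, H_out = 5.128 kJ/mol
  T = 338.6 K: K = (2.674, 1.415, 0.124), RR gives ψ = 0.146, H_out = 4.310 kJ/mol
Linear interpolation between T = 338.6 (H_out = 4.310) and T = 340.3 (H_out = 5.128) on hF = 4.489 gives T ≈ 339.0 K, at which ψ = 0.15.

T = 339.0 K, V/F = 0.15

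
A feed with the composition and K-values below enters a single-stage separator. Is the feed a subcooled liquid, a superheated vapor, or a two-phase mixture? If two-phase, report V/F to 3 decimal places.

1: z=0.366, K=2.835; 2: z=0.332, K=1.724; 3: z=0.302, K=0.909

superheated vapor

ΣzᵢKᵢ = 1.884; Σzᵢ/Kᵢ = 0.654.
Since Σzᵢ/Kᵢ < 1 the mixture is above its dew point — single vapor phase.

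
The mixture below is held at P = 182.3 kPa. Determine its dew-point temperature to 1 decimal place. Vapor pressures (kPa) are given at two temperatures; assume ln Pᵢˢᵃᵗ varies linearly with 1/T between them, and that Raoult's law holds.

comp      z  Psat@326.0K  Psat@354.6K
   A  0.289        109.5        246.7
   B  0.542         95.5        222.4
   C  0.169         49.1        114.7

Dew-point temperature: Σzᵢ·P/Pᵢˢᵃᵗ(T) = 1. Interpolate ln Pᵢˢᵃᵗ = aᵢ + bᵢ/T.
  T = 326.0 K: ΣzᵢP/Pᵢˢᵃᵗ = 2.1432
  T = 354.6 K: ΣzᵢP/Pᵢˢᵃᵗ = 0.9264
  T = 340.3 K: ΣzᵢP/Pᵢˢᵃᵗ = 1.3845
  T = 347.5 K: ΣzᵢP/Pᵢˢᵃᵗ = 1.1263
  T = 351.1 K: ΣzᵢP/Pᵢˢᵃᵗ = 1.0191
  T = 352.9 K: ΣzᵢP/Pᵢˢᵃᵗ = 0.9701
Interpolating between 351.1 K and 352.9 K gives T ≈ 351.8 K.

T = 351.8 K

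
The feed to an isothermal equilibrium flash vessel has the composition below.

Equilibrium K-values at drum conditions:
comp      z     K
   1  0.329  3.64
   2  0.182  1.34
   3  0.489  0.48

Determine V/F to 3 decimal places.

Newton–Raphson from V/F = 0.5:
  V/F = 0.500: g = 0.0836, g' = -0.683 → V/F = 0.622
  V/F = 0.622: g = 0.0037, g' = -0.632 → V/F = 0.628
Converged at V/F = 0.628.

V/F = 0.628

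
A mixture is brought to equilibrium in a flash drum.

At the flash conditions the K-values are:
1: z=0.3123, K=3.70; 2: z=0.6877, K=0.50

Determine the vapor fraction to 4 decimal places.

Let ψ = V/F and solve Σ zᵢ(Kᵢ−1)/(1+ψ(Kᵢ−1)) = 0.
Feasibility: ΣzᵢKᵢ = 1.4994, Σzᵢ/Kᵢ = 1.4598 — both > 1, two phases present.
Newton–Raphson from ψ = 0.59:
  ψ = 0.5900: g = -0.16254, g' = -0.6845 → ψ = 0.3525
  ψ = 0.3525: g = 0.01457, g' = -0.8510 → ψ = 0.3697
  ψ = 0.3697: g = 0.00019, g' = -0.8290 → ψ = 0.3699
Converged at ψ = 0.3699.

ψ = 0.3699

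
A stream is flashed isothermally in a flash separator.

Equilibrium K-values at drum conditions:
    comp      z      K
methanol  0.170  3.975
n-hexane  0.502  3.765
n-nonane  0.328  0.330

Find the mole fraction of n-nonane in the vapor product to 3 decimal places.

Material balance + equilibrium reduce to Σ zᵢ(Kᵢ−1)/(1+V/F(Kᵢ−1)) = 0.
g(0) = ΣzᵢKᵢ − 1 = 1.674 and g(1) = 1 − Σzᵢ/Kᵢ = -0.170, so a root lies in (0, 1).
Newton iteration, V/F⁰ = 0.56:
  V/F = 0.560: g = 0.3826, g' = -1.180 → V/F = 0.884
  V/F = 0.884: g = 0.0029, g' = -1.324 → V/F = 0.887
Converged at V/F = 0.887.
Compositions from xᵢ = zᵢ/(1+V/F(Kᵢ−1)), yᵢ = Kᵢxᵢ:
  methanol: x = 0.047, y = 0.186
  n-hexane: x = 0.145, y = 0.548
  n-nonane: x = 0.808, y = 0.267

y_n-nonane = 0.267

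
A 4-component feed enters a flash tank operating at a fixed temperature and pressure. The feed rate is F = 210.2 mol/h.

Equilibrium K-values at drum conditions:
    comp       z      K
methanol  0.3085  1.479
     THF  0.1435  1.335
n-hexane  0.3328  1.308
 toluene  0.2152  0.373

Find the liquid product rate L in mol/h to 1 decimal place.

L = 67.2 mol/h

Material balance + equilibrium reduce to Σ zᵢ(Kᵢ−1)/(1+β(Kᵢ−1)) = 0.
Feasibility: ΣzᵢKᵢ = 1.1634, Σzᵢ/Kᵢ = 1.1475 — both > 1, two phases present.
Iterate (Newton) starting at β = 0.64:
  β = 0.6400: g = 0.01294, g' = -0.3104 → β = 0.6817
  β = 0.6817: g = -0.00041, g' = -0.3305 → β = 0.6805
Converged at β = 0.6805.
Then V = β·F = 0.6805·210.2 = 143.0 mol/h and L = F − V = 67.2 mol/h.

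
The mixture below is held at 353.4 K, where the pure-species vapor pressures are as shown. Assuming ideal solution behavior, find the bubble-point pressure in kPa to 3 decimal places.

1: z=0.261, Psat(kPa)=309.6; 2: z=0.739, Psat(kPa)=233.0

At the bubble point ψ → 0, so ΣzᵢKᵢ = 1 with Kᵢ = Pᵢˢᵃᵗ/P ⇒ P = ΣzᵢPᵢˢᵃᵗ.
P = 0.261·309.6 + 0.739·233.0 = 252.993 kPa

Pbub = 252.993 kPa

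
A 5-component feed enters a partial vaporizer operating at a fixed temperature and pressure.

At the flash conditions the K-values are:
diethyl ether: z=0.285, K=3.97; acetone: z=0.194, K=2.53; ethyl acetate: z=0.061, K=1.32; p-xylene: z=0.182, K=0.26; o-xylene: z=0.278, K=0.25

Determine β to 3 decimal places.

β = 0.482

Rachford–Rice: g(β) = Σ zᵢ(Kᵢ−1)/(1+β(Kᵢ−1)) = 0.
Check two-phase: ΣzᵢKᵢ = 1.820 > 1 and Σzᵢ/Kᵢ = 2.007 > 1, so g(0) = 0.820 > 0 and g(1) = -1.007 < 0.
Newton–Raphson from β = 0.66:
  β = 0.660: g = -0.2264, g' = -1.398 → β = 0.498
  β = 0.498: g = -0.0194, g' = -1.208 → β = 0.482
Converged at β = 0.482.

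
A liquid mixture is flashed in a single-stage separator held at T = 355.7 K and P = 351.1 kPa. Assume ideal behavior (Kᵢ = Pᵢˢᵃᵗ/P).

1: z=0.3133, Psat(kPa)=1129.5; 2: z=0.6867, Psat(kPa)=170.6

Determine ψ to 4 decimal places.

Raoult's law: Kᵢ = Pᵢˢᵃᵗ/P = Pᵢˢᵃᵗ/351.1.
  K_1 = 1129.5/351.1 = 3.217032, K_2 = 170.6/351.1 = 0.485901
Binary case is linear: z₁(K₁−1)(1+ψ(K₂−1)) + z₂(K₂−1)(1+ψ(K₁−1)) = 0
⇒ ψ = [z₁(K₁−1)+z₂(K₂−1)] / [−(K₁−1)(K₂−1)] = 0.34156/1.13977 = 0.2997

ψ = 0.2997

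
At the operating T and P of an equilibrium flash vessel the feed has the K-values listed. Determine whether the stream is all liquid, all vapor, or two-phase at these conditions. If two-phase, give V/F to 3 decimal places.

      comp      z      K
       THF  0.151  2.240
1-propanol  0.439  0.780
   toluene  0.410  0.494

all liquid

ΣzᵢKᵢ = 0.883; Σzᵢ/Kᵢ = 1.460.
Since ΣzᵢKᵢ < 1 the mixture is below its bubble point — single liquid phase.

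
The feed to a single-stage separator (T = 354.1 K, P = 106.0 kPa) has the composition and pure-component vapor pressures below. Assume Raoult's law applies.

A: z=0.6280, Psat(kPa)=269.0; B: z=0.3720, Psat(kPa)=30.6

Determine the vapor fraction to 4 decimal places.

ψ = 0.6410

Raoult's law: Kᵢ = Pᵢˢᵃᵗ/P = Pᵢˢᵃᵗ/106.0.
  K_A = 269.0/106.0 = 2.537736, K_B = 30.6/106.0 = 0.288679
Let ψ = V/F and solve Σ zᵢ(Kᵢ−1)/(1+ψ(Kᵢ−1)) = 0.
g(0) = ΣzᵢKᵢ − 1 = 0.7011 and g(1) = 1 − Σzᵢ/Kᵢ = -0.5361, so a root lies in (0, 1).
Newton–Raphson from ψ = 0.5:
  ψ = 0.5000: g = 0.13527, g' = -0.9280 → ψ = 0.6458
  ψ = 0.6458: g = -0.00489, g' = -1.0178 → ψ = 0.6410
Converged at ψ = 0.6410.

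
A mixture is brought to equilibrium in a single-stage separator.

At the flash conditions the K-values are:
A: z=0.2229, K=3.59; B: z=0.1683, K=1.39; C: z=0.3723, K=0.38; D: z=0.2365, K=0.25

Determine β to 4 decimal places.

Rachford–Rice: g(β) = Σ zᵢ(Kᵢ−1)/(1+β(Kᵢ−1)) = 0.
Check two-phase: ΣzᵢKᵢ = 1.2347 > 1 and Σzᵢ/Kᵢ = 2.1089 > 1, so g(0) = 0.2347 > 0 and g(1) = -1.1089 < 0.
Newton–Raphson from β = 0.5:
  β = 0.5000: g = -0.31185, g' = -0.9430 → β = 0.1693
  β = 0.1693: g = 0.00185, g' = -1.0983 → β = 0.1710
Converged at β = 0.1710.

β = 0.1710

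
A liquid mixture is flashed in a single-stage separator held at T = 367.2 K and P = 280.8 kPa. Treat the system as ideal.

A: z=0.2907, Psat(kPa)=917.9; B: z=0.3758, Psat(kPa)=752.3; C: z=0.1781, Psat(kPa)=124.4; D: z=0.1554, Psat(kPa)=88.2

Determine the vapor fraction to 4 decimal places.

Raoult's law: Kᵢ = Pᵢˢᵃᵗ/P = Pᵢˢᵃᵗ/280.8.
  K_A = 917.9/280.8 = 3.268875, K_B = 752.3/280.8 = 2.679131, K_C = 124.4/280.8 = 0.443020, K_D = 88.2/280.8 = 0.314103
Let ψ = V/F and solve Σ zᵢ(Kᵢ−1)/(1+ψ(Kᵢ−1)) = 0.
g(0) = ΣzᵢKᵢ − 1 = 1.0848 and g(1) = 1 − Σzᵢ/Kᵢ = -0.1260, so a root lies in (0, 1).
Iterate (Newton) starting at ψ = 0.51:
  ψ = 0.5100: g = 0.34319, g' = -0.9098 → ψ = 0.8872
  ψ = 0.8872: g = 0.00396, g' = -1.0288 → ψ = 0.8911
Converged at ψ = 0.8911.

ψ = 0.8911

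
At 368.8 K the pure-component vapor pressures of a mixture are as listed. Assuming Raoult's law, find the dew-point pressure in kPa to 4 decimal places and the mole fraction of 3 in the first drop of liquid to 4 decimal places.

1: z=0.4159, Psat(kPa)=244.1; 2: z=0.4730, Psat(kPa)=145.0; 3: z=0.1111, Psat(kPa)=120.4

At the dew point ψ → 1, so Σzᵢ/Kᵢ = 1 with Kᵢ = Pᵢˢᵃᵗ/P ⇒ 1/P = Σzᵢ/Pᵢˢᵃᵗ.
1/P = 0.4159/244.1 + 0.4730/145.0 + 0.1111/120.4 = 0.0058886 ⇒ P = 169.8186 kPa
xᵢ = zᵢP/Pᵢˢᵃᵗ ⇒ x_3 = 0.1111·169.8186/120.4 = 0.1567

Pdew = 169.8186 kPa, x_3 = 0.1567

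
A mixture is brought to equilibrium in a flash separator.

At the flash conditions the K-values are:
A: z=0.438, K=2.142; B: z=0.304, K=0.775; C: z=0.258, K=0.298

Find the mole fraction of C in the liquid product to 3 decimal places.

x_C = 0.370

Material balance + equilibrium reduce to Σ zᵢ(Kᵢ−1)/(1+ψ(Kᵢ−1)) = 0.
g(0) = ΣzᵢKᵢ − 1 = 0.251 and g(1) = 1 − Σzᵢ/Kᵢ = -0.463, so a root lies in (0, 1).
Newton iteration, ψ⁰ = 0.51:
  ψ = 0.510: g = -0.0433, g' = -0.556 → ψ = 0.432
  ψ = 0.432: g = -0.0009, g' = -0.537 → ψ = 0.431
Converged at ψ = 0.431.
Compositions from xᵢ = zᵢ/(1+ψ(Kᵢ−1)), yᵢ = Kᵢxᵢ:
  A: x = 0.294, y = 0.629
  B: x = 0.337, y = 0.261
  C: x = 0.370, y = 0.110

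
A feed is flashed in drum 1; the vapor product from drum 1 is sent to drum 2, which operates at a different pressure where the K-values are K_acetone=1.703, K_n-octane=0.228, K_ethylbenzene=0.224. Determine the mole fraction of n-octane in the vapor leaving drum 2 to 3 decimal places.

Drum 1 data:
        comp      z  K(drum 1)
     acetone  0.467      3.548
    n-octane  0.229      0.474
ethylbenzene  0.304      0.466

y_n-octane (drum 2) = 0.047

Drum 1:
Material balance + equilibrium reduce to Σ zᵢ(Kᵢ−1)/(1+ψ₁(Kᵢ−1)) = 0.
Feasibility: ΣzᵢKᵢ = 1.907, Σzᵢ/Kᵢ = 1.267 — both > 1, two phases present.
Iterate (Newton) starting at ψ₁ = 0.5:
  ψ₁ = 0.500: g = 0.1384, g' = -0.864 → ψ₁ = 0.660
  ψ₁ = 0.660: g = 0.0085, g' = -0.777 → ψ₁ = 0.671
Converged at ψ₁ = 0.671.
Drum-1 compositions:
  acetone: x = 0.172, y = 0.611
  n-octane: x = 0.354, y = 0.168
  ethylbenzene: x = 0.474, y = 0.221
Drum-2 feed = drum-1 vapor: z₂ = (0.6115, 0.1678, 0.2208).
Drum 2:
Rachford–Rice: g(ψ₂) = Σ zᵢ(Kᵢ−1)/(1+ψ₂(Kᵢ−1)) = 0.
Check two-phase: ΣzᵢKᵢ = 1.129 > 1 and Σzᵢ/Kᵢ = 2.080 > 1, so g(0) = 0.129 > 0 and g(1) = -1.080 < 0.
Newton iteration, ψ₂⁰ = 0.66:
  ψ₂ = 0.660: g = -0.3216, g' = -1.115 → ψ₂ = 0.372
  ψ₂ = 0.372: g = -0.0815, g' = -0.649 → ψ₂ = 0.246
  ψ₂ = 0.246: g = -0.0051, g' = -0.575 → ψ₂ = 0.237
Converged at ψ₂ = 0.237.
  acetone: x = 0.524, y = 0.893
  n-octane: x = 0.205, y = 0.047
  ethylbenzene: x = 0.271, y = 0.061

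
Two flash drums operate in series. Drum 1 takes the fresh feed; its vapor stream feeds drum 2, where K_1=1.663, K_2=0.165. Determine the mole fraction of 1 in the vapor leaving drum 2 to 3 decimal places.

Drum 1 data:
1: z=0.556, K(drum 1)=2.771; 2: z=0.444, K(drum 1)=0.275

Drum 1:
Rachford–Rice: g(ψ₁) = Σ zᵢ(Kᵢ−1)/(1+ψ₁(Kᵢ−1)) = 0.
g(0) = ΣzᵢKᵢ − 1 = 0.663 and g(1) = 1 − Σzᵢ/Kᵢ = -0.815, so a root lies in (0, 1).
Newton iteration, ψ₁⁰ = 0.5:
  ψ₁ = 0.500: g = 0.0173, g' = -1.065 → ψ₁ = 0.516
Converged at ψ₁ = 0.516.
Drum-1 compositions:
  1: x = 0.290, y = 0.805
  2: x = 0.710, y = 0.195
Drum-2 feed = drum-1 vapor: z₂ = (0.8049, 0.1951).
Drum 2:
Newton–Raphson from ψ₂ = 0.65:
  ψ₂ = 0.650: g = 0.0166, g' = -0.823 → ψ₂ = 0.670
Converged at ψ₂ = 0.670.
  1: x = 0.557, y = 0.927
  2: x = 0.443, y = 0.073

y_1 (drum 2) = 0.927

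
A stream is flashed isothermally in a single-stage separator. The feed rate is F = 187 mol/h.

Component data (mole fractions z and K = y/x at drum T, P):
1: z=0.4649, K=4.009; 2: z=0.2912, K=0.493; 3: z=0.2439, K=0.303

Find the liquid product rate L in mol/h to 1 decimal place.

Let ψ = V/F and solve Σ zᵢ(Kᵢ−1)/(1+ψ(Kᵢ−1)) = 0.
g(0) = ΣzᵢKᵢ − 1 = 1.0812 and g(1) = 1 − Σzᵢ/Kᵢ = -0.5116, so a root lies in (0, 1).
Iterate (Newton) starting at ψ = 0.37:
  ψ = 0.3700: g = 0.25113, g' = -1.2710 → ψ = 0.5676
  ψ = 0.5676: g = 0.02805, g' = -1.0460 → ψ = 0.5944
  ψ = 0.5944: g = 0.00009, g' = -1.0401 → ψ = 0.5945
Converged at ψ = 0.5945.
Then V = ψ·F = 0.5945·187 = 111.2 mol/h and L = F − V = 75.8 mol/h.

L = 75.8 mol/h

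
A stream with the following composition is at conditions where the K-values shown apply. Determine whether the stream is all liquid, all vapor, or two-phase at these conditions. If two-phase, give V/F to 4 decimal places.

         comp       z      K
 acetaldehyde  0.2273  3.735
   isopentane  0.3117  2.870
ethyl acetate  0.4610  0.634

all vapor

ΣzᵢKᵢ = 2.0358; Σzᵢ/Kᵢ = 0.8966.
Since Σzᵢ/Kᵢ < 1 the mixture is above its dew point — single vapor phase.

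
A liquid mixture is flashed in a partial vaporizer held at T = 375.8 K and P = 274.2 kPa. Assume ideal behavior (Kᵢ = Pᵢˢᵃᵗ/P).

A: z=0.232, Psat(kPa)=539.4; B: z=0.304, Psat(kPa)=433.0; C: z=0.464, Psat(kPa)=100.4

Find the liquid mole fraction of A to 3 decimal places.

x_A = 0.191

Raoult's law: Kᵢ = Pᵢˢᵃᵗ/P = Pᵢˢᵃᵗ/274.2.
  K_A = 539.4/274.2 = 1.96718, K_B = 433.0/274.2 = 1.57914, K_C = 100.4/274.2 = 0.36616
Newton–Raphson from β = 0.31:
  β = 0.310: g = -0.0441, g' = -0.490 → β = 0.220
  β = 0.220: g = -0.0006, g' = -0.479 → β = 0.219
Converged at β = 0.219.
Compositions from xᵢ = zᵢ/(1+β(Kᵢ−1)), yᵢ = Kᵢxᵢ:
  A: x = 0.191, y = 0.377
  B: x = 0.270, y = 0.426
  C: x = 0.539, y = 0.197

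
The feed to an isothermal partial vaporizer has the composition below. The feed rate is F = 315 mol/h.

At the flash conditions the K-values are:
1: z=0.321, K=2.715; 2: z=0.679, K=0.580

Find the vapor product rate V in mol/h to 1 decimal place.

V = 116.0 mol/h

Rachford–Rice: g(ψ) = Σ zᵢ(Kᵢ−1)/(1+ψ(Kᵢ−1)) = 0.
Feasibility: ΣzᵢKᵢ = 1.265, Σzᵢ/Kᵢ = 1.289 — both > 1, two phases present.
Binary case is linear: z₁(K₁−1)(1+ψ(K₂−1)) + z₂(K₂−1)(1+ψ(K₁−1)) = 0
⇒ ψ = [z₁(K₁−1)+z₂(K₂−1)] / [−(K₁−1)(K₂−1)] = 0.2653/0.7203 = 0.368
Then V = ψ·F = 0.3684·315 = 116.0 mol/h and L = F − V = 199.0 mol/h.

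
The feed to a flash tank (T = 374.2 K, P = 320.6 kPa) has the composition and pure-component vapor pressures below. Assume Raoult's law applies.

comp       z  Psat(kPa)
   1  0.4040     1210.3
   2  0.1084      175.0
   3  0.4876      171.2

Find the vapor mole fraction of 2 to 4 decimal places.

y_2 = 0.0843

Raoult's law: Kᵢ = Pᵢˢᵃᵗ/P = Pᵢˢᵃᵗ/320.6.
  K_1 = 1210.3/320.6 = 3.775109, K_2 = 175.0/320.6 = 0.545852, K_3 = 171.2/320.6 = 0.533999
Rachford–Rice: g(V/F) = Σ zᵢ(Kᵢ−1)/(1+V/F(Kᵢ−1)) = 0.
g(0) = ΣzᵢKᵢ − 1 = 0.8447 and g(1) = 1 − Σzᵢ/Kᵢ = -0.2187, so a root lies in (0, 1).
Newton–Raphson from V/F = 0.5:
  V/F = 0.5000: g = 0.10964, g' = -0.7632 → V/F = 0.6437
  V/F = 0.6437: g = 0.00825, g' = -0.6615 → V/F = 0.6561
  V/F = 0.6561: g = 0.00003, g' = -0.6561 → V/F = 0.6562
Converged at V/F = 0.6562.
Compositions from xᵢ = zᵢ/(1+V/F(Kᵢ−1)), yᵢ = Kᵢxᵢ:
  1: x = 0.1432, y = 0.5406
  2: x = 0.1544, y = 0.0843
  3: x = 0.7024, y = 0.3751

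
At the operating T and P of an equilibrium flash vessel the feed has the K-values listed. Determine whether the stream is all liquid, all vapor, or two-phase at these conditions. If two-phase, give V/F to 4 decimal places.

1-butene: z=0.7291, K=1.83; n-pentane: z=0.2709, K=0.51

all vapor

ΣzᵢKᵢ = 1.4724; Σzᵢ/Kᵢ = 0.9296.
Since Σzᵢ/Kᵢ < 1 the mixture is above its dew point — single vapor phase.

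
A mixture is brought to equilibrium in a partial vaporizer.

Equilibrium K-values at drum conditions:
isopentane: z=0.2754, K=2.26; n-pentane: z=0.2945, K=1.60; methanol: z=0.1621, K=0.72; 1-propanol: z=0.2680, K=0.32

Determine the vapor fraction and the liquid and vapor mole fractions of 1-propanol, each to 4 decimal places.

Rachford–Rice: g(ψ) = Σ zᵢ(Kᵢ−1)/(1+ψ(Kᵢ−1)) = 0.
Check two-phase: ΣzᵢKᵢ = 1.2961 > 1 and Σzᵢ/Kᵢ = 1.3686 > 1, so g(0) = 0.2961 > 0 and g(1) = -0.3686 < 0.
Iterate (Newton) starting at ψ = 0.56:
  ψ = 0.5600: g = -0.01243, g' = -0.5508 → ψ = 0.5374
  ψ = 0.5374: g = -0.00011, g' = -0.5414 → ψ = 0.5372
Converged at ψ = 0.5372.
Compositions from xᵢ = zᵢ/(1+ψ(Kᵢ−1)), yᵢ = Kᵢxᵢ:
  isopentane: x = 0.1642, y = 0.3712
  n-pentane: x = 0.2227, y = 0.3563
  methanol: x = 0.1908, y = 0.1374
  1-propanol: x = 0.4223, y = 0.1351

ψ = 0.5372, x_1-propanol = 0.4223, y_1-propanol = 0.1351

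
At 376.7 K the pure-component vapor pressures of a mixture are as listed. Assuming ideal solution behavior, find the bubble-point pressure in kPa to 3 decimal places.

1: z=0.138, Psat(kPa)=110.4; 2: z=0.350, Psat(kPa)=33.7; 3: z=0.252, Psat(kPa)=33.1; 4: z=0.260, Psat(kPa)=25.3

Pbub = 41.949 kPa

At the bubble point ψ → 0, so ΣzᵢKᵢ = 1 with Kᵢ = Pᵢˢᵃᵗ/P ⇒ P = ΣzᵢPᵢˢᵃᵗ.
P = 0.138·110.4 + 0.350·33.7 + 0.252·33.1 + 0.260·25.3 = 41.949 kPa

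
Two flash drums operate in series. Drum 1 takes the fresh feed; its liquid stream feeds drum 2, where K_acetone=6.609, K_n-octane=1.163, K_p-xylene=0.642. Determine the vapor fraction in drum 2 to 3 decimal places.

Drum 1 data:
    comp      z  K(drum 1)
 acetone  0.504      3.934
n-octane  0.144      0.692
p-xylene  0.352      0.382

V/F (drum 2) = 0.450

Drum 1:
Rachford–Rice: g(ψ₁) = Σ zᵢ(Kᵢ−1)/(1+ψ₁(Kᵢ−1)) = 0.
Feasibility: ΣzᵢKᵢ = 2.217, Σzᵢ/Kᵢ = 1.258 — both > 1, two phases present.
Newton–Raphson from ψ₁ = 0.5:
  ψ₁ = 0.500: g = 0.2322, g' = -1.014 → ψ₁ = 0.729
  ψ₁ = 0.729: g = 0.0179, g' = -0.908 → ψ₁ = 0.749
Converged at ψ₁ = 0.749.
Drum-1 compositions:
  acetone: x = 0.158, y = 0.620
  n-octane: x = 0.187, y = 0.130
  p-xylene: x = 0.655, y = 0.250
Drum-2 feed = drum-1 liquid: z₂ = (0.1577, 0.1872, 0.6552).
Drum 2:
Rachford–Rice: g(ψ₂) = Σ zᵢ(Kᵢ−1)/(1+ψ₂(Kᵢ−1)) = 0.
Check two-phase: ΣzᵢKᵢ = 1.680 > 1 and Σzᵢ/Kᵢ = 1.205 > 1, so g(0) = 0.680 > 0 and g(1) = -0.205 < 0.
Newton–Raphson from ψ₂ = 0.68:
  ψ₂ = 0.680: g = -0.0989, g' = -0.365 → ψ₂ = 0.409
  ψ₂ = 0.409: g = 0.0223, g' = -0.577 → ψ₂ = 0.448
  ψ₂ = 0.448: g = 0.0010, g' = -0.526 → ψ₂ = 0.450
Converged at ψ₂ = 0.450.
  acetone: x = 0.045, y = 0.296
  n-octane: x = 0.174, y = 0.203
  p-xylene: x = 0.781, y = 0.501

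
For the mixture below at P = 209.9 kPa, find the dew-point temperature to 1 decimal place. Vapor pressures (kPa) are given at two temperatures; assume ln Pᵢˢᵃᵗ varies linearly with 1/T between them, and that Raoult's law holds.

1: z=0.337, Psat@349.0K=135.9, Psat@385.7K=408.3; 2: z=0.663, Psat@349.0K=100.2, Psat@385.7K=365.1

Dew-point temperature: Σzᵢ·P/Pᵢˢᵃᵗ(T) = 1. Interpolate ln Pᵢˢᵃᵗ = aᵢ + bᵢ/T.
  T = 349.0 K: ΣzᵢP/Pᵢˢᵃᵗ = 1.9094
  T = 385.7 K: ΣzᵢP/Pᵢˢᵃᵗ = 0.5544
  T = 367.4 K: ΣzᵢP/Pᵢˢᵃᵗ = 0.9949
  T = 358.2 K: ΣzᵢP/Pᵢˢᵃᵗ = 1.3665
  T = 362.8 K: ΣzᵢP/Pᵢˢᵃᵗ = 1.1636
  T = 365.1 K: ΣzᵢP/Pᵢˢᵃᵗ = 1.0754
  T = 366.2 K: ΣzᵢP/Pᵢˢᵃᵗ = 1.0360
  T = 366.8 K: ΣzᵢP/Pᵢˢᵃᵗ = 1.0152
Interpolating between 366.8 K and 367.4 K gives T ≈ 367.2 K.

T = 367.2 K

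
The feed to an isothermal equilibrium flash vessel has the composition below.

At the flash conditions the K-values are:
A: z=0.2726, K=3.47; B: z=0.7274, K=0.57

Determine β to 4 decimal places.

Material balance + equilibrium reduce to Σ zᵢ(Kᵢ−1)/(1+β(Kᵢ−1)) = 0.
Check two-phase: ΣzᵢKᵢ = 1.3605 > 1 and Σzᵢ/Kᵢ = 1.3547 > 1, so g(0) = 0.3605 > 0 and g(1) = -0.3547 < 0.
Binary case is linear: z₁(K₁−1)(1+β(K₂−1)) + z₂(K₂−1)(1+β(K₁−1)) = 0
⇒ β = [z₁(K₁−1)+z₂(K₂−1)] / [−(K₁−1)(K₂−1)] = 0.36054/1.06210 = 0.3395

β = 0.3395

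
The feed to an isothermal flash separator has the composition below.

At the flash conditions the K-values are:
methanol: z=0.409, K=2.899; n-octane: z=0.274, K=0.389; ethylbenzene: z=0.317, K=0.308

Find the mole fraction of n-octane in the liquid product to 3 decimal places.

Material balance + equilibrium reduce to Σ zᵢ(Kᵢ−1)/(1+V/F(Kᵢ−1)) = 0.
Feasibility: ΣzᵢKᵢ = 1.390, Σzᵢ/Kᵢ = 1.875 — both > 1, two phases present.
Newton–Raphson from V/F = 0.51:
  V/F = 0.510: g = -0.1876, g' = -0.959 → V/F = 0.314
  V/F = 0.314: g = -0.0012, g' = -0.983 → V/F = 0.313
Converged at V/F = 0.313.
Compositions from xᵢ = zᵢ/(1+V/F(Kᵢ−1)), yᵢ = Kᵢxᵢ:
  methanol: x = 0.256, y = 0.744
  n-octane: x = 0.339, y = 0.132
  ethylbenzene: x = 0.405, y = 0.125

x_n-octane = 0.339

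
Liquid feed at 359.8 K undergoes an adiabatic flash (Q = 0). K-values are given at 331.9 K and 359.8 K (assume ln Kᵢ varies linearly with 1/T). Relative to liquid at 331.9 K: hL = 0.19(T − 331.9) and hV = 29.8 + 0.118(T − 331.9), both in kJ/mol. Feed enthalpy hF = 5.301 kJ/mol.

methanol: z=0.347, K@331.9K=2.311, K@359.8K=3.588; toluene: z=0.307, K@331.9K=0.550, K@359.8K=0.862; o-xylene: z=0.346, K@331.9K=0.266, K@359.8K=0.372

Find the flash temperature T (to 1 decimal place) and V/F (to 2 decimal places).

Adiabatic flash: solve Rachford–Rice at each trial T, then check hF = ψ·hV(T) + (1−ψ)·hL(T).
  T = 331.9 K: K = (2.311, 0.550, 0.266), RR gives ψ = 0.078, H_out = 2.330 kJ/mol
  T = 359.8 K: K = (3.588, 0.862, 0.372), RR gives ψ = 0.540, H_out = 20.308 kJ/mol
  T = 345.9 K: K = (2.908, 0.695, 0.317), RR gives ψ = 0.326, H_out = 12.054 kJ/mol
  T = 338.9 K: K = (2.598, 0.620, 0.291), RR gives ψ = 0.210, H_out = 7.487 kJ/mol
  T = 335.4 K: K = (2.452, 0.584, 0.278), RR gives ψ = 0.147, H_out = 5.006 kJ/mol
  T = 337.1 K: K = (2.522, 0.601, 0.284), RR gives ψ = 0.178, H_out = 6.232 kJ/mol
Linear interpolation between T = 335.4 (H_out = 5.006) and T = 337.1 (H_out = 6.232) on hF = 5.301 gives T ≈ 335.8 K, at which ψ = 0.15.

T = 335.8 K, V/F = 0.15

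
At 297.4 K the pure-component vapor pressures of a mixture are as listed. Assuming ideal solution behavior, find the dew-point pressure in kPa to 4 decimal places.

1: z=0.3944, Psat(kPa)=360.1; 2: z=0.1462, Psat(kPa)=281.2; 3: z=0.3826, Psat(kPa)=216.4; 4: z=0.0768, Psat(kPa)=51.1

At the dew point ψ → 1, so Σzᵢ/Kᵢ = 1 with Kᵢ = Pᵢˢᵃᵗ/P ⇒ 1/P = Σzᵢ/Pᵢˢᵃᵗ.
1/P = 0.3944/360.1 + 0.1462/281.2 + 0.3826/216.4 + 0.0768/51.1 = 0.0048861 ⇒ P = 204.6612 kPa

Pdew = 204.6612 kPa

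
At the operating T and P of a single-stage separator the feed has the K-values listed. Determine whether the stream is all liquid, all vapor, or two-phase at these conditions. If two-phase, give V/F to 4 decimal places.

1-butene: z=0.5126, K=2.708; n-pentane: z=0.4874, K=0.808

ΣzᵢKᵢ = 1.7819; Σzᵢ/Kᵢ = 0.7925.
Since Σzᵢ/Kᵢ < 1 the mixture is above its dew point — single vapor phase.

all vapor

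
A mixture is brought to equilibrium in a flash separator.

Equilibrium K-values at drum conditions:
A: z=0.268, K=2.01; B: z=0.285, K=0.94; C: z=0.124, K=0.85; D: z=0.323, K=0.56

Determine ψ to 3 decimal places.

ψ = 0.329

Iterate (Newton) starting at ψ = 0.49:
  ψ = 0.490: g = -0.0378, g' = -0.228 → ψ = 0.324
  ψ = 0.324: g = 0.0011, g' = -0.244 → ψ = 0.329
Converged at ψ = 0.329.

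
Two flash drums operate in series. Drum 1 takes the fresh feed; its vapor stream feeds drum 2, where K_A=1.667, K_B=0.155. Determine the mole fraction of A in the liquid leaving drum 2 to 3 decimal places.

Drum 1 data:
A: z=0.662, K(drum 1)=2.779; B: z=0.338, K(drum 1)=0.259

x_A (drum 2) = 0.559

Drum 1:
Rachford–Rice: g(ψ₁) = Σ zᵢ(Kᵢ−1)/(1+ψ₁(Kᵢ−1)) = 0.
g(0) = ΣzᵢKᵢ − 1 = 0.927 and g(1) = 1 − Σzᵢ/Kᵢ = -0.543, so a root lies in (0, 1).
Iterate (Newton) starting at ψ₁ = 0.5:
  ψ₁ = 0.500: g = 0.2254, g' = -1.055 → ψ₁ = 0.714
  ψ₁ = 0.714: g = -0.0126, g' = -1.243 → ψ₁ = 0.703
Converged at ψ₁ = 0.703.
Drum-1 compositions:
  A: x = 0.294, y = 0.817
  B: x = 0.706, y = 0.183
Drum-2 feed = drum-1 vapor: z₂ = (0.8172, 0.1828).
Drum 2:
Material balance + equilibrium reduce to Σ zᵢ(Kᵢ−1)/(1+ψ₂(Kᵢ−1)) = 0.
Feasibility: ΣzᵢKᵢ = 1.391, Σzᵢ/Kᵢ = 1.670 — both > 1, two phases present.
Binary case is linear: z₁(K₁−1)(1+ψ₂(K₂−1)) + z₂(K₂−1)(1+ψ₂(K₁−1)) = 0
⇒ ψ₂ = [z₁(K₁−1)+z₂(K₂−1)] / [−(K₁−1)(K₂−1)] = 0.3905/0.5636 = 0.693
  A: x = 0.559, y = 0.932
  B: x = 0.441, y = 0.068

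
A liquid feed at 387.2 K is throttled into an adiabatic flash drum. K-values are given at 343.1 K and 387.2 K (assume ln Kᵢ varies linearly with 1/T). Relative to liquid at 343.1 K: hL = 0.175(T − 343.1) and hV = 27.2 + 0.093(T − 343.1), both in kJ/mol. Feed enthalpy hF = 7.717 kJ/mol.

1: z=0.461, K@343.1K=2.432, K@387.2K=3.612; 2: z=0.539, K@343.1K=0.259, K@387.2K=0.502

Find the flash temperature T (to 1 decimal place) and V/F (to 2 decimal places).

Adiabatic flash: solve Rachford–Rice at each trial T, then check hF = ψ·hV(T) + (1−ψ)·hL(T).
  T = 343.1 K: K = (2.432, 0.259), RR gives ψ = 0.246, H_out = 6.684 kJ/mol
  T = 387.2 K: K = (3.612, 0.502), RR gives ψ = 0.719, H_out = 24.682 kJ/mol
  T = 365.1 K: K = (2.998, 0.368), RR gives ψ = 0.459, H_out = 15.512 kJ/mol
  T = 354.1 K: K = (2.709, 0.310), RR gives ψ = 0.353, H_out = 11.207 kJ/mol
  T = 348.6 K: K = (2.569, 0.284), RR gives ψ = 0.300, H_out = 8.992 kJ/mol
  T = 345.9 K: K = (2.501, 0.271), RR gives ψ = 0.274, H_out = 7.874 kJ/mol
  T = 344.5 K: K = (2.467, 0.265), RR gives ψ = 0.260, H_out = 7.283 kJ/mol
Linear interpolation between T = 344.5 (H_out = 7.283) and T = 345.9 (H_out = 7.874) on hF = 7.717 gives T ≈ 345.5 K, at which ψ = 0.27.

T = 345.5 K, V/F = 0.27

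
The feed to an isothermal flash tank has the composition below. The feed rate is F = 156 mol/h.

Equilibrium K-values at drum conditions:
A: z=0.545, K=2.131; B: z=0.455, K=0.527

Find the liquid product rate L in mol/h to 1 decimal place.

Binary case is linear: z₁(K₁−1)(1+β(K₂−1)) + z₂(K₂−1)(1+β(K₁−1)) = 0
⇒ β = [z₁(K₁−1)+z₂(K₂−1)] / [−(K₁−1)(K₂−1)] = 0.4012/0.5350 = 0.750
Then V = β·F = 0.7499·156 = 117.0 mol/h and L = F − V = 39.0 mol/h.

L = 39.0 mol/h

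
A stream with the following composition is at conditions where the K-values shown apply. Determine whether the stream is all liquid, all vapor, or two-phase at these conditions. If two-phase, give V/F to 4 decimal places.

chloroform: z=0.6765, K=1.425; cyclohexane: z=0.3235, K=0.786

all vapor

ΣzᵢKᵢ = 1.2183; Σzᵢ/Kᵢ = 0.8863.
Since Σzᵢ/Kᵢ < 1 the mixture is above its dew point — single vapor phase.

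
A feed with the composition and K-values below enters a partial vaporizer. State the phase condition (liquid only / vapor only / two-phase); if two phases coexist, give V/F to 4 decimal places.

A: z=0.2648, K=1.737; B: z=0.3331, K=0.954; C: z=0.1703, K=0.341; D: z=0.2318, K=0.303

liquid only

ΣzᵢKᵢ = 0.9060; Σzᵢ/Kᵢ = 1.7660.
Since ΣzᵢKᵢ < 1 the mixture is below its bubble point — single liquid phase.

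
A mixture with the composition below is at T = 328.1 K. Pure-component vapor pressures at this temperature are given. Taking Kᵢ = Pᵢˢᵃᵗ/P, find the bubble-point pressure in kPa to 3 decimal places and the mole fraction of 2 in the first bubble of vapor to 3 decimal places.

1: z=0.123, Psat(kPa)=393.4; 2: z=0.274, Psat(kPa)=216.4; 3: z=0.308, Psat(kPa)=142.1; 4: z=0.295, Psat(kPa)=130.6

Pbub = 189.976 kPa, y_2 = 0.312

At the bubble point ψ → 0, so ΣzᵢKᵢ = 1 with Kᵢ = Pᵢˢᵃᵗ/P ⇒ P = ΣzᵢPᵢˢᵃᵗ.
P = 0.123·393.4 + 0.274·216.4 + 0.308·142.1 + 0.295·130.6 = 189.976 kPa
yᵢ = zᵢPᵢˢᵃᵗ/P ⇒ y_2 = 0.274·216.4/189.976 = 0.312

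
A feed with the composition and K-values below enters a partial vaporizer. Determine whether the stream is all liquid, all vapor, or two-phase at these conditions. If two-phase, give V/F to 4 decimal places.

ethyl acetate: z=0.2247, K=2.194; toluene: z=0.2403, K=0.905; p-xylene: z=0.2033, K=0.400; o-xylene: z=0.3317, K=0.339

all liquid

ΣzᵢKᵢ = 0.9042; Σzᵢ/Kᵢ = 1.8547.
Since ΣzᵢKᵢ < 1 the mixture is below its bubble point — single liquid phase.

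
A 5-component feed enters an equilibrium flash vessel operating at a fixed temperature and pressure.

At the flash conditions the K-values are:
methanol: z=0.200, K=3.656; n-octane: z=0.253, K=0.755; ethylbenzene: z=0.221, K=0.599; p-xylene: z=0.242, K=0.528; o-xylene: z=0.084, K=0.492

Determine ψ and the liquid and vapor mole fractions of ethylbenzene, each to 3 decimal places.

ψ = 0.216, x_ethylbenzene = 0.242, y_ethylbenzene = 0.145

Newton iteration, ψ⁰ = 0.5:
  ψ = 0.500: g = -0.1600, g' = -0.467 → ψ = 0.157
  ψ = 0.157: g = 0.0458, g' = -0.847 → ψ = 0.211
  ψ = 0.211: g = 0.0033, g' = -0.732 → ψ = 0.216
Converged at ψ = 0.216.
Compositions from xᵢ = zᵢ/(1+ψ(Kᵢ−1)), yᵢ = Kᵢxᵢ:
  methanol: x = 0.127, y = 0.465
  n-octane: x = 0.267, y = 0.202
  ethylbenzene: x = 0.242, y = 0.145
  p-xylene: x = 0.269, y = 0.142
  o-xylene: x = 0.094, y = 0.046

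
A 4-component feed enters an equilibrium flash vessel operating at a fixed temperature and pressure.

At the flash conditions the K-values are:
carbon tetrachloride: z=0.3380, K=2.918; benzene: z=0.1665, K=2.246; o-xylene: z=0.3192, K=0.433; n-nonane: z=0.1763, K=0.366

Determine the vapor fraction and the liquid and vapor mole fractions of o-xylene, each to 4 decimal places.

Rachford–Rice: g(ψ) = Σ zᵢ(Kᵢ−1)/(1+ψ(Kᵢ−1)) = 0.
Check two-phase: ΣzᵢKᵢ = 1.5630 > 1 and Σzᵢ/Kᵢ = 1.4088 > 1, so g(0) = 0.5630 > 0 and g(1) = -0.4088 < 0.
Newton iteration, ψ⁰ = 0.6:
  ψ = 0.6000: g = -0.03458, g' = -0.7737 → ψ = 0.5553
  ψ = 0.5553: g = -0.00013, g' = -0.7693 → ψ = 0.5551
Converged at ψ = 0.5551.
Compositions from xᵢ = zᵢ/(1+ψ(Kᵢ−1)), yᵢ = Kᵢxᵢ:
  carbon tetrachloride: x = 0.1637, y = 0.4777
  benzene: x = 0.0984, y = 0.2211
  o-xylene: x = 0.4658, y = 0.2017
  n-nonane: x = 0.2721, y = 0.0996

ψ = 0.5551, x_o-xylene = 0.4658, y_o-xylene = 0.2017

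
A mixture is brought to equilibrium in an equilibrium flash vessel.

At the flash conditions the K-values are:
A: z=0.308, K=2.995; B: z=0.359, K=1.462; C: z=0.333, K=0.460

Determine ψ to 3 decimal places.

ψ = 0.877

Let ψ = V/F and solve Σ zᵢ(Kᵢ−1)/(1+ψ(Kᵢ−1)) = 0.
Check two-phase: ΣzᵢKᵢ = 1.600 > 1 and Σzᵢ/Kᵢ = 1.072 > 1, so g(0) = 0.600 > 0 and g(1) = -0.072 < 0.
Newton–Raphson from ψ = 0.5:
  ψ = 0.500: g = 0.1960, g' = -0.540 → ψ = 0.863
  ψ = 0.863: g = 0.0076, g' = -0.545 → ψ = 0.877
Converged at ψ = 0.877.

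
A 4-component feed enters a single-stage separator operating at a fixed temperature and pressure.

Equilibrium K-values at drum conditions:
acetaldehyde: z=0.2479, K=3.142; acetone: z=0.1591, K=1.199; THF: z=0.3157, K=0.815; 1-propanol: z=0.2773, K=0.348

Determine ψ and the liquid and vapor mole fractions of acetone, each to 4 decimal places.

ψ = 0.4136, x_acetone = 0.1470, y_acetone = 0.1763

Let ψ = V/F and solve Σ zᵢ(Kᵢ−1)/(1+ψ(Kᵢ−1)) = 0.
Check two-phase: ΣzᵢKᵢ = 1.3235 > 1 and Σzᵢ/Kᵢ = 1.3958 > 1, so g(0) = 0.3235 > 0 and g(1) = -0.3958 < 0.
Newton–Raphson from ψ = 0.51:
  ψ = 0.5100: g = -0.05284, g' = -0.5427 → ψ = 0.4126
  ψ = 0.4126: g = 0.00055, g' = -0.5592 → ψ = 0.4136
Converged at ψ = 0.4136.
Compositions from xᵢ = zᵢ/(1+ψ(Kᵢ−1)), yᵢ = Kᵢxᵢ:
  acetaldehyde: x = 0.1314, y = 0.4130
  acetone: x = 0.1470, y = 0.1763
  THF: x = 0.3419, y = 0.2786
  1-propanol: x = 0.3797, y = 0.1321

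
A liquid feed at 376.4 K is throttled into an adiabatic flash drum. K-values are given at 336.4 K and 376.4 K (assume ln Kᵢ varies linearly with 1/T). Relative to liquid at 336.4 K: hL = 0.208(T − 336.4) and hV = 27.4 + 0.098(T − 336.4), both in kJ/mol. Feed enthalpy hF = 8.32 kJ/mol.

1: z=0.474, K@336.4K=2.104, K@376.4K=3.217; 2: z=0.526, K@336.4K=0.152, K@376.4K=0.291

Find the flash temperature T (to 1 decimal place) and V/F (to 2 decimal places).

Adiabatic flash: solve Rachford–Rice at each trial T, then check hF = ψ·hV(T) + (1−ψ)·hL(T).
  T = 336.4 K: K = (2.104, 0.152), RR gives ψ = 0.083, H_out = 2.261 kJ/mol
  T = 376.4 K: K = (3.217, 0.291), RR gives ψ = 0.431, H_out = 18.240 kJ/mol
  T = 356.4 K: K = (2.633, 0.214), RR gives ψ = 0.281, H_out = 11.243 kJ/mol
  T = 346.4 K: K = (2.361, 0.181), RR gives ψ = 0.193, H_out = 7.145 kJ/mol
  T = 351.4 K: K = (2.495, 0.197), RR gives ψ = 0.239, H_out = 9.267 kJ/mol
  T = 348.9 K: K = (2.428, 0.189), RR gives ψ = 0.216, H_out = 8.227 kJ/mol
  T = 350.1 K: K = (2.460, 0.193), RR gives ψ = 0.227, H_out = 8.731 kJ/mol
Linear interpolation between T = 348.9 (H_out = 8.227) and T = 350.1 (H_out = 8.731) on hF = 8.32 gives T ≈ 349.1 K, at which ψ = 0.22.

T = 349.1 K, V/F = 0.22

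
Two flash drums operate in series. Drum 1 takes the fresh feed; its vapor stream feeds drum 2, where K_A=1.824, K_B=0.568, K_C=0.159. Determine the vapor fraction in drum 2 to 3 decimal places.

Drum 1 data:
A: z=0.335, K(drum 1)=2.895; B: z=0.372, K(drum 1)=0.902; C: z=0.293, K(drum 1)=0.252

Drum 1:
Material balance + equilibrium reduce to Σ zᵢ(Kᵢ−1)/(1+ψ₁(Kᵢ−1)) = 0.
Feasibility: ΣzᵢKᵢ = 1.379, Σzᵢ/Kᵢ = 1.691 — both > 1, two phases present.
Newton–Raphson from ψ₁ = 0.65:
  ψ₁ = 0.650: g = -0.1810, g' = -0.867 → ψ₁ = 0.441
  ψ₁ = 0.441: g = -0.0194, g' = -0.726 → ψ₁ = 0.414
Converged at ψ₁ = 0.414.
Drum-1 compositions:
  A: x = 0.188, y = 0.543
  B: x = 0.388, y = 0.350
  C: x = 0.425, y = 0.107
Drum-2 feed = drum-1 vapor: z₂ = (0.5433, 0.3497, 0.1070).
Drum 2:
Let ψ₂ = V/F and solve Σ zᵢ(Kᵢ−1)/(1+ψ₂(Kᵢ−1)) = 0.
Check two-phase: ΣzᵢKᵢ = 1.207 > 1 and Σzᵢ/Kᵢ = 1.587 > 1, so g(0) = 0.207 > 0 and g(1) = -0.587 < 0.
Newton–Raphson from ψ₂ = 0.65:
  ψ₂ = 0.650: g = -0.1171, g' = -0.651 → ψ₂ = 0.470
  ψ₂ = 0.470: g = -0.0158, g' = -0.501 → ψ₂ = 0.439
  ψ₂ = 0.439: g = -0.0002, g' = -0.488 → ψ₂ = 0.438
Converged at ψ₂ = 0.438.
  A: x = 0.399, y = 0.728
  B: x = 0.431, y = 0.245
  C: x = 0.169, y = 0.027

V/F (drum 2) = 0.438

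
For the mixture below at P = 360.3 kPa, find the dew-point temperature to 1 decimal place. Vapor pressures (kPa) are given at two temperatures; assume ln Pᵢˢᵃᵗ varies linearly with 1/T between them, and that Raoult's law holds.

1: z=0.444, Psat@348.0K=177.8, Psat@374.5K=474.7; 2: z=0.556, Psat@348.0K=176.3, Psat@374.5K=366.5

Dew-point temperature: Σzᵢ·P/Pᵢˢᵃᵗ(T) = 1. Interpolate ln Pᵢˢᵃᵗ = aᵢ + bᵢ/T.
  T = 348.0 K: ΣzᵢP/Pᵢˢᵃᵗ = 2.0360
  T = 374.5 K: ΣzᵢP/Pᵢˢᵃᵗ = 0.8836
  T = 361.2 K: ΣzᵢP/Pᵢˢᵃᵗ = 1.3205
  T = 367.9 K: ΣzᵢP/Pᵢˢᵃᵗ = 1.0742
  T = 371.2 K: ΣzᵢP/Pᵢˢᵃᵗ = 0.9733
  T = 369.5 K: ΣzᵢP/Pᵢˢᵃᵗ = 1.0238
Interpolating between 369.5 K and 371.2 K gives T ≈ 370.3 K.

T = 370.3 K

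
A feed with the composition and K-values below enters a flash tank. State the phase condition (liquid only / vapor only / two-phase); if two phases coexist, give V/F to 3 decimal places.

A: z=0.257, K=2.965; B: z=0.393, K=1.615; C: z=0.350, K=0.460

ΣzᵢKᵢ = 1.558; Σzᵢ/Kᵢ = 1.091.
Both exceed 1, so a two-phase solution exists.
Let ψ = V/F and solve Σ zᵢ(Kᵢ−1)/(1+ψ(Kᵢ−1)) = 0.
Newton–Raphson from ψ = 0.49:
  ψ = 0.490: g = 0.1860, g' = -0.534 → ψ = 0.838
  ψ = 0.838: g = 0.0049, g' = -0.547 → ψ = 0.847
Converged at ψ = 0.847.

two-phase, V/F = 0.847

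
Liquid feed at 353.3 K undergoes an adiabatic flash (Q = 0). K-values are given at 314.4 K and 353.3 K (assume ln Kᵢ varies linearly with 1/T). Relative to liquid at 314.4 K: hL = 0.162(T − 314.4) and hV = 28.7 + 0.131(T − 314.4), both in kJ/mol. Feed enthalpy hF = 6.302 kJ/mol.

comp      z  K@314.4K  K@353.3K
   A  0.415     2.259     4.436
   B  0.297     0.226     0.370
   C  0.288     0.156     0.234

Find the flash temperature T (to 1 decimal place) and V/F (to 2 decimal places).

Adiabatic flash: solve Rachford–Rice at each trial T, then check hF = ψ·hV(T) + (1−ψ)·hL(T).
  T = 314.4 K: K = (2.259, 0.226, 0.156), RR gives ψ = 0.049, H_out = 1.396 kJ/mol
  T = 353.3 K: K = (4.436, 0.370, 0.234), RR gives ψ = 0.423, H_out = 17.927 kJ/mol
  T = 333.9 K: K = (3.231, 0.294, 0.193), RR gives ψ = 0.286, H_out = 11.202 kJ/mol
  T = 324.1 K: K = (2.714, 0.258, 0.174), RR gives ψ = 0.188, H_out = 6.921 kJ/mol
  T = 319.2 K: K = (2.477, 0.242, 0.165), RR gives ψ = 0.125, H_out = 4.350 kJ/mol
  T = 321.6 K: K = (2.591, 0.250, 0.169), RR gives ψ = 0.158, H_out = 5.656 kJ/mol
  T = 322.9 K: K = (2.655, 0.254, 0.172), RR gives ψ = 0.174, H_out = 6.325 kJ/mol
Linear interpolation between T = 321.6 (H_out = 5.656) and T = 322.9 (H_out = 6.325) on hF = 6.302 gives T ≈ 322.9 K, at which ψ = 0.17.

T = 322.9 K, V/F = 0.17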